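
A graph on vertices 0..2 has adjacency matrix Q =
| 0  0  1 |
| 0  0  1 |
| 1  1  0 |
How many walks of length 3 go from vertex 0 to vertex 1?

The number of length-3 walks from vertex 0 to vertex 1 is entry (0,1) of Q^3, where Q is the adjacency matrix.
Q^2 = [[1, 1, 0], [1, 1, 0], [0, 0, 2]]
Q^3 = [[0, 0, 2], [0, 0, 2], [2, 2, 0]]

0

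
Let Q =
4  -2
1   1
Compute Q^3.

tr Q = 5 and det Q = 6, so the characteristic polynomial is λ² − (5)λ + (6) with roots 3 and 2.
Eigenvectors give P = [[2, 1], [1, 1]] with P⁻¹ = [[1, -1], [-1, 2]], and Q = P·diag(3, 2)·P⁻¹.
Then Q^3 = P·diag(27, 8)·P⁻¹ = [[54, 8], [27, 8]] · [[1, -1], [-1, 2]] = [[46, -38], [19, -11]].

[[46, -38], [19, -11]]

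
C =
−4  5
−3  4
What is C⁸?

[[1, 0], [0, 1]]

C² = I (check: tr C = 0 and det C = −1), so C⁸ = I since 8 is even.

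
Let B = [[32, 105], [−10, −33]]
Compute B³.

tr B = −1 and det B = −6, so the characteristic polynomial is λ² − (−1)λ + (−6) with roots −3 and 2.
Eigenvectors give P = [[−3, −7], [1, 2]] with P⁻¹ = [[2, 7], [−1, −3]], and B = P·diag(−3, 2)·P⁻¹.
Then B³ = P·diag(−27, 8)·P⁻¹ = [[81, −56], [−27, 16]] · [[2, 7], [−1, −3]] = [[218, 735], [−70, −237]].

[[218, 735], [−70, −237]]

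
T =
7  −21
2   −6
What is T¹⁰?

[[7, −21], [2, −6]]

T² = T (a projection; rank 1, trace 1), so T¹⁰ = T.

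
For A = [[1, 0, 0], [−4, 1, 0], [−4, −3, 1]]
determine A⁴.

A = I + N where N = [[0, 0, 0], [−4, 0, 0], [−4, −3, 0]] is strictly lower-triangular, so N³ = 0.
(I + N)⁴ = I + 4·N + 6·N² = [[1, 0, 0], [−16, 1, 0], [56, −12, 1]].

[[1, 0, 0], [−16, 1, 0], [56, −12, 1]]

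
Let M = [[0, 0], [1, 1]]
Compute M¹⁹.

M² = M (a projection; rank 1, trace 1), so M¹⁹ = M.

[[0, 0], [1, 1]]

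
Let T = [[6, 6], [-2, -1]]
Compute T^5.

tr T = 5 and det T = 6, so the characteristic polynomial is λ² − (5)λ + (6) with roots 2 and 3.
Eigenvectors give P = [[3, 2], [-2, -1]] with P⁻¹ = [[-1, -2], [2, 3]], and T = P·diag(2, 3)·P⁻¹.
Then T^5 = P·diag(32, 243)·P⁻¹ = [[96, 486], [-64, -243]] · [[-1, -2], [2, 3]] = [[876, 1266], [-422, -601]].

[[876, 1266], [-422, -601]]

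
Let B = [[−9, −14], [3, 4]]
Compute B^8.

[[44391, 88270], [−18915, −37574]]

tr B = −5 and det B = 6, so the characteristic polynomial is λ² − (−5)λ + (6) with roots −3 and −2.
Eigenvectors give P = [[7, −2], [−3, 1]] with P⁻¹ = [[1, 2], [3, 7]], and B = P·diag(−3, −2)·P⁻¹.
Then B^8 = P·diag(6561, 256)·P⁻¹ = [[45927, −512], [−19683, 256]] · [[1, 2], [3, 7]] = [[44391, 88270], [−18915, −37574]].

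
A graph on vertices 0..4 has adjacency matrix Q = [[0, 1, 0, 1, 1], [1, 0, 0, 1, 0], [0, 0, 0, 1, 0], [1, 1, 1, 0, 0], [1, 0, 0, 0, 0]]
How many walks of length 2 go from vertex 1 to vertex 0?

1

The number of length-2 walks from vertex 1 to vertex 0 is entry (1,0) of Q^2, where Q is the adjacency matrix.
Q^2 = [[3, 1, 1, 1, 0], [1, 2, 1, 1, 1], [1, 1, 1, 0, 0], [1, 1, 0, 3, 1], [0, 1, 0, 1, 1]]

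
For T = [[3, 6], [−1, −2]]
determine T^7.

T² = T (a projection; rank 1, trace 1), so T^7 = T.

[[3, 6], [−1, −2]]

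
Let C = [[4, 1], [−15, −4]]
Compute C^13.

C² = I (check: tr C = 0 and det C = −1), so C^13 = C since 13 is odd.

[[4, 1], [−15, −4]]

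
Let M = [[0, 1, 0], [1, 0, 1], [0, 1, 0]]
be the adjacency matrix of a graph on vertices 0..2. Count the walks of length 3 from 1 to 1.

The number of length-3 walks from vertex 1 to vertex 1 is entry (1,1) of M^3, where M is the adjacency matrix.
M^2 = [[1, 0, 1], [0, 2, 0], [1, 0, 1]]
M^3 = [[0, 2, 0], [2, 0, 2], [0, 2, 0]]

0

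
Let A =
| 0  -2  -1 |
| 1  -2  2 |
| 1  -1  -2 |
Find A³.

[[3, -2, 17], [-9, 9, 18], [3, 1, 5]]

A² = [[-3, 5, -2], [0, 0, -9], [-3, 2, 1]]
A³ = [[3, -2, 17], [-9, 9, 18], [3, 1, 5]]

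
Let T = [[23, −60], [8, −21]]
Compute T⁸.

[[39361, −98400], [13120, −32799]]

tr T = 2 and det T = −3, so the characteristic polynomial is λ² − (2)λ + (−3) with roots −1 and 3.
Eigenvectors give P = [[−5, 3], [−2, 1]] with P⁻¹ = [[1, −3], [2, −5]], and T = P·diag(−1, 3)·P⁻¹.
Then T⁸ = P·diag(1, 6561)·P⁻¹ = [[−5, 19683], [−2, 6561]] · [[1, −3], [2, −5]] = [[39361, −98400], [13120, −32799]].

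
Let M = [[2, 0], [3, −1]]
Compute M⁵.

tr M = 1 and det M = −2, so the characteristic polynomial is λ² − (1)λ + (−2) with roots −1 and 2.
Eigenvectors give P = [[0, −1], [1, −1]] with P⁻¹ = [[−1, 1], [−1, 0]], and M = P·diag(−1, 2)·P⁻¹.
Then M⁵ = P·diag(−1, 32)·P⁻¹ = [[0, −32], [−1, −32]] · [[−1, 1], [−1, 0]] = [[32, 0], [33, −1]].

[[32, 0], [33, −1]]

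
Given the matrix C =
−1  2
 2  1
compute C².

[[5, 0], [0, 5]]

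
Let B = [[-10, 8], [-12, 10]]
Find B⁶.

[[64, 0], [0, 64]]

tr B = 0 and det B = -4, so the characteristic polynomial is λ² − (0)λ + (-4) with roots 2 and -2.
Eigenvectors give P = [[-2, 1], [-3, 1]] with P⁻¹ = [[1, -1], [3, -2]], and B = P·diag(2, -2)·P⁻¹.
Then B⁶ = P·diag(64, 64)·P⁻¹ = [[-128, 64], [-192, 64]] · [[1, -1], [3, -2]] = [[64, 0], [0, 64]].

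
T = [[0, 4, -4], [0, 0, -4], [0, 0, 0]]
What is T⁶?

T is strictly triangular, hence nilpotent: T³ = 0, so T⁶ = 0.

[[0, 0, 0], [0, 0, 0], [0, 0, 0]]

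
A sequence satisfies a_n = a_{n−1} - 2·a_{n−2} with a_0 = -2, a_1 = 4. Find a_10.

-112

With companion matrix C = [[1, -2], [1, 0]], [a_n, a_{n−1}]ᵀ = C·[a_{n−1}, a_{n−2}]ᵀ, so [a_10, a_9]ᵀ = C⁹·[a_1, a_0]ᵀ.
C⁹ = [[-11, 34], [-17, 6]], giving [a_10, a_9]ᵀ = [[-112], [-80]].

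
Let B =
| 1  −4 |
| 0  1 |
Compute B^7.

B = I + N where N = [[0, −4], [0, 0]] is strictly upper-triangular, so N^2 = 0.
(I + N)^7 = I + 7·N = [[1, −28], [0, 1]].

[[1, −28], [0, 1]]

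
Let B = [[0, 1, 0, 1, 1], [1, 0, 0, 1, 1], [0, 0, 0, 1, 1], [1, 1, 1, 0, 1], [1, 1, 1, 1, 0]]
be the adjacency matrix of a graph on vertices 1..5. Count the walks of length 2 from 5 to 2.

2

The number of length-2 walks from vertex 5 to vertex 2 is entry (5,2) of B², where B is the adjacency matrix.
B² = [[3, 2, 2, 2, 2], [2, 3, 2, 2, 2], [2, 2, 2, 1, 1], [2, 2, 1, 4, 3], [2, 2, 1, 3, 4]]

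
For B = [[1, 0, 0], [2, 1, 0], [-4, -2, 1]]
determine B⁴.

[[1, 0, 0], [8, 1, 0], [-40, -8, 1]]

B = I + N where N = [[0, 0, 0], [2, 0, 0], [-4, -2, 0]] is strictly lower-triangular, so N³ = 0.
(I + N)⁴ = I + 4·N + 6·N² = [[1, 0, 0], [8, 1, 0], [-40, -8, 1]].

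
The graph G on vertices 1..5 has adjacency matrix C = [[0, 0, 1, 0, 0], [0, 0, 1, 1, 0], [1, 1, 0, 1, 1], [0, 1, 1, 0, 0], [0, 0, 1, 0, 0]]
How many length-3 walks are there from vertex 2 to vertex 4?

The number of length-3 walks from vertex 2 to vertex 4 is entry (2,4) of C³, where C is the adjacency matrix.
C² = [[1, 1, 0, 1, 1], [1, 2, 1, 1, 1], [0, 1, 4, 1, 0], [1, 1, 1, 2, 1], [1, 1, 0, 1, 1]]
C³ = [[0, 1, 4, 1, 0], [1, 2, 5, 3, 1], [4, 5, 2, 5, 4], [1, 3, 5, 2, 1], [0, 1, 4, 1, 0]]

3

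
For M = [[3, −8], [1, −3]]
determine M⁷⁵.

M² = I (check: tr M = 0 and det M = −1), so M⁷⁵ = M since 75 is odd.

[[3, −8], [1, −3]]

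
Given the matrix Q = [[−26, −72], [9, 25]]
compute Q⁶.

tr Q = −1 and det Q = −2, so the characteristic polynomial is λ² − (−1)λ + (−2) with roots −2 and 1.
Eigenvectors give P = [[−3, −8], [1, 3]] with P⁻¹ = [[−3, −8], [1, 3]], and Q = P·diag(−2, 1)·P⁻¹.
Then Q⁶ = P·diag(64, 1)·P⁻¹ = [[−192, −8], [64, 3]] · [[−3, −8], [1, 3]] = [[568, 1512], [−189, −503]].

[[568, 1512], [−189, −503]]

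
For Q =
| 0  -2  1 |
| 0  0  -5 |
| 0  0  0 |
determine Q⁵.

[[0, 0, 0], [0, 0, 0], [0, 0, 0]]

Q is strictly triangular, hence nilpotent: Q³ = 0, so Q⁵ = 0.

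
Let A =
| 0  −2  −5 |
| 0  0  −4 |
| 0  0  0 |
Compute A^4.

A is strictly triangular, hence nilpotent: A^3 = 0, so A^4 = 0.

[[0, 0, 0], [0, 0, 0], [0, 0, 0]]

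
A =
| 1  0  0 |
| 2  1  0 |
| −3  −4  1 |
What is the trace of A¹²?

3

A = I + N where N = [[0, 0, 0], [2, 0, 0], [−3, −4, 0]] is strictly lower-triangular, so N³ = 0.
(I + N)¹² = I + 12·N + 66·N² = [[1, 0, 0], [24, 1, 0], [−564, −48, 1]].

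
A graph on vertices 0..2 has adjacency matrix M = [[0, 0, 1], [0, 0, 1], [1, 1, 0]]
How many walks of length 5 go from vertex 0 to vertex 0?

0

The number of length-5 walks from vertex 0 to vertex 0 is entry (0,0) of M^5, where M is the adjacency matrix.
M^2 = [[1, 1, 0], [1, 1, 0], [0, 0, 2]]
M^3 = [[0, 0, 2], [0, 0, 2], [2, 2, 0]]
M^4 = [[2, 2, 0], [2, 2, 0], [0, 0, 4]]
M^5 = [[0, 0, 4], [0, 0, 4], [4, 4, 0]]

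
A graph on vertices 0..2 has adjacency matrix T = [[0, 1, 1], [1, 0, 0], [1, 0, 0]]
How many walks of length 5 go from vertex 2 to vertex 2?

0

The number of length-5 walks from vertex 2 to vertex 2 is entry (2,2) of T⁵, where T is the adjacency matrix.
T² = [[2, 0, 0], [0, 1, 1], [0, 1, 1]]
T³ = [[0, 2, 2], [2, 0, 0], [2, 0, 0]]
T⁴ = [[4, 0, 0], [0, 2, 2], [0, 2, 2]]
T⁵ = [[0, 4, 4], [4, 0, 0], [4, 0, 0]]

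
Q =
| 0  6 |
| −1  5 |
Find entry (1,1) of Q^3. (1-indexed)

tr Q = 5 and det Q = 6, so the characteristic polynomial is λ² − (5)λ + (6) with roots 2 and 3.
Eigenvectors give P = [[3, 2], [1, 1]] with P⁻¹ = [[1, −2], [−1, 3]], and Q = P·diag(2, 3)·P⁻¹.
Then Q^3 = P·diag(8, 27)·P⁻¹ = [[24, 54], [8, 27]] · [[1, −2], [−1, 3]] = [[−30, 114], [−19, 65]].

−30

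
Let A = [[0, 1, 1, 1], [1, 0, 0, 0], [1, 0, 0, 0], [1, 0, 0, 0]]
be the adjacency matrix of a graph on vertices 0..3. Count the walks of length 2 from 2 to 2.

The number of length-2 walks from vertex 2 to vertex 2 is entry (2,2) of A^2, where A is the adjacency matrix.
A^2 = [[3, 0, 0, 0], [0, 1, 1, 1], [0, 1, 1, 1], [0, 1, 1, 1]]

1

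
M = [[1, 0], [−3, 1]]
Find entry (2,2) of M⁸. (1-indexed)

1

M = I + N where N = [[0, 0], [−3, 0]] is strictly lower-triangular, so N² = 0.
(I + N)⁸ = I + 8·N = [[1, 0], [−24, 1]].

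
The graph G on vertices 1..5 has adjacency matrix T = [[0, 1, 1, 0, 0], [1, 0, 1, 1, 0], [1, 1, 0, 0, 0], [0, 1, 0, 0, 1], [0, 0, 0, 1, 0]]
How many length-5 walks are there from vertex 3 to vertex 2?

The number of length-5 walks from vertex 3 to vertex 2 is entry (3,2) of T⁵, where T is the adjacency matrix.
T² = [[2, 1, 1, 1, 0], [1, 3, 1, 0, 1], [1, 1, 2, 1, 0], [1, 0, 1, 2, 0], [0, 1, 0, 0, 1]]
T³ = [[2, 4, 3, 1, 1], [4, 2, 4, 4, 0], [3, 4, 2, 1, 1], [1, 4, 1, 0, 2], [1, 0, 1, 2, 0]]
T⁴ = [[7, 6, 6, 5, 1], [6, 12, 6, 2, 4], [6, 6, 7, 5, 1], [5, 2, 5, 6, 0], [1, 4, 1, 0, 2]]
T⁵ = [[12, 18, 13, 7, 5], [18, 14, 18, 16, 2], [13, 18, 12, 7, 5], [7, 16, 7, 2, 6], [5, 2, 5, 6, 0]]

18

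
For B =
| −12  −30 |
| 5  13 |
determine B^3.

tr B = 1 and det B = −6, so the characteristic polynomial is λ² − (1)λ + (−6) with roots 3 and −2.
Eigenvectors give P = [[−2, −3], [1, 1]] with P⁻¹ = [[1, 3], [−1, −2]], and B = P·diag(3, −2)·P⁻¹.
Then B^3 = P·diag(27, −8)·P⁻¹ = [[−54, 24], [27, −8]] · [[1, 3], [−1, −2]] = [[−78, −210], [35, 97]].

[[−78, −210], [35, 97]]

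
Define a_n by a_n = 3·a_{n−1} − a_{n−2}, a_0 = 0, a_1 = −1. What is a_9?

−2584

With companion matrix B = [[3, −1], [1, 0]], [a_n, a_{n−1}]ᵀ = B·[a_{n−1}, a_{n−2}]ᵀ, so [a_9, a_8]ᵀ = B^8·[a_1, a_0]ᵀ.
B^8 = [[2584, −987], [987, −377]], giving [a_9, a_8]ᵀ = [[−2584], [−987]].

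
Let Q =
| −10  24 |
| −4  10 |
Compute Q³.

tr Q = 0 and det Q = −4, so the characteristic polynomial is λ² − (0)λ + (−4) with roots −2 and 2.
Eigenvectors give P = [[3, −2], [1, −1]] with P⁻¹ = [[1, −2], [1, −3]], and Q = P·diag(−2, 2)·P⁻¹.
Then Q³ = P·diag(−8, 8)·P⁻¹ = [[−24, −16], [−8, −8]] · [[1, −2], [1, −3]] = [[−40, 96], [−16, 40]].

[[−40, 96], [−16, 40]]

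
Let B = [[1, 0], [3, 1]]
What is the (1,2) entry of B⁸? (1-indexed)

0

B = I + N where N = [[0, 0], [3, 0]] is strictly lower-triangular, so N² = 0.
(I + N)⁸ = I + 8·N = [[1, 0], [24, 1]].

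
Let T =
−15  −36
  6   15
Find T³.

[[−135, −324], [54, 135]]

tr T = 0 and det T = −9, so the characteristic polynomial is λ² − (0)λ + (−9) with roots 3 and −3.
Eigenvectors give P = [[−2, 3], [1, −1]] with P⁻¹ = [[1, 3], [1, 2]], and T = P·diag(3, −3)·P⁻¹.
Then T³ = P·diag(27, −27)·P⁻¹ = [[−54, −81], [27, 27]] · [[1, 3], [1, 2]] = [[−135, −324], [54, 135]].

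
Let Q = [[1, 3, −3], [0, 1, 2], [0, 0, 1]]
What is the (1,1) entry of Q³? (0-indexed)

1

Q = I + N where N = [[0, 3, −3], [0, 0, 2], [0, 0, 0]] is strictly upper-triangular, so N³ = 0.
(I + N)³ = I + 3·N + 3·N² = [[1, 9, 9], [0, 1, 6], [0, 0, 1]].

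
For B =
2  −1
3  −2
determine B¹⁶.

B² = I (check: tr B = 0 and det B = −1), so B¹⁶ = I since 16 is even.

[[1, 0], [0, 1]]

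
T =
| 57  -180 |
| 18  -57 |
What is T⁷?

[[41553, -131220], [13122, -41553]]

tr T = 0 and det T = -9, so the characteristic polynomial is λ² − (0)λ + (-9) with roots -3 and 3.
Eigenvectors give P = [[3, 10], [1, 3]] with P⁻¹ = [[-3, 10], [1, -3]], and T = P·diag(-3, 3)·P⁻¹.
Then T⁷ = P·diag(-2187, 2187)·P⁻¹ = [[-6561, 21870], [-2187, 6561]] · [[-3, 10], [1, -3]] = [[41553, -131220], [13122, -41553]].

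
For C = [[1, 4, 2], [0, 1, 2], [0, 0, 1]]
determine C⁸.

C = I + N where N = [[0, 4, 2], [0, 0, 2], [0, 0, 0]] is strictly upper-triangular, so N³ = 0.
(I + N)⁸ = I + 8·N + 28·N² = [[1, 32, 240], [0, 1, 16], [0, 0, 1]].

[[1, 32, 240], [0, 1, 16], [0, 0, 1]]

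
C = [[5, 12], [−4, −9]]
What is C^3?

tr C = −4 and det C = 3, so the characteristic polynomial is λ² − (−4)λ + (3) with roots −3 and −1.
Eigenvectors give P = [[−3, −2], [2, 1]] with P⁻¹ = [[1, 2], [−2, −3]], and C = P·diag(−3, −1)·P⁻¹.
Then C^3 = P·diag(−27, −1)·P⁻¹ = [[81, 2], [−54, −1]] · [[1, 2], [−2, −3]] = [[77, 156], [−52, −105]].

[[77, 156], [−52, −105]]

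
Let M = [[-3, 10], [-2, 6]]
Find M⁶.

tr M = 3 and det M = 2, so the characteristic polynomial is λ² − (3)λ + (2) with roots 2 and 1.
Eigenvectors give P = [[2, 5], [1, 2]] with P⁻¹ = [[-2, 5], [1, -2]], and M = P·diag(2, 1)·P⁻¹.
Then M⁶ = P·diag(64, 1)·P⁻¹ = [[128, 5], [64, 2]] · [[-2, 5], [1, -2]] = [[-251, 630], [-126, 316]].

[[-251, 630], [-126, 316]]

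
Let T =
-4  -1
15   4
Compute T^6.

T² = I (check: tr T = 0 and det T = -1), so T^6 = I since 6 is even.

[[1, 0], [0, 1]]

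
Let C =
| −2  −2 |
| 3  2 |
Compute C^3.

[[4, 4], [−6, −4]]

C^2 = [[−2, 0], [0, −2]]
C^3 = [[4, 4], [−6, −4]]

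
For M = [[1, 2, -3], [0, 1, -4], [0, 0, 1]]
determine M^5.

[[1, 10, -95], [0, 1, -20], [0, 0, 1]]

M = I + N where N = [[0, 2, -3], [0, 0, -4], [0, 0, 0]] is strictly upper-triangular, so N^3 = 0.
(I + N)^5 = I + 5·N + 10·N^2 = [[1, 10, -95], [0, 1, -20], [0, 0, 1]].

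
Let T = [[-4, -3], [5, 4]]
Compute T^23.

T² = I (check: tr T = 0 and det T = -1), so T^23 = T since 23 is odd.

[[-4, -3], [5, 4]]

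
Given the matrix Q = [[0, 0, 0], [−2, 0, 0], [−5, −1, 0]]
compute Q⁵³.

[[0, 0, 0], [0, 0, 0], [0, 0, 0]]

Q is strictly triangular, hence nilpotent: Q³ = 0, so Q⁵³ = 0.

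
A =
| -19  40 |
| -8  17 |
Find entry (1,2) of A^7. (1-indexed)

tr A = -2 and det A = -3, so the characteristic polynomial is λ² − (-2)λ + (-3) with roots 1 and -3.
Eigenvectors give P = [[-2, 5], [-1, 2]] with P⁻¹ = [[2, -5], [1, -2]], and A = P·diag(1, -3)·P⁻¹.
Then A^7 = P·diag(1, -2187)·P⁻¹ = [[-2, -10935], [-1, -4374]] · [[2, -5], [1, -2]] = [[-10939, 21880], [-4376, 8753]].

21880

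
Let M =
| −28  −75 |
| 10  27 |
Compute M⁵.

[[−1618, −4125], [550, 1407]]

tr M = −1 and det M = −6, so the characteristic polynomial is λ² − (−1)λ + (−6) with roots −3 and 2.
Eigenvectors give P = [[3, −5], [−1, 2]] with P⁻¹ = [[2, 5], [1, 3]], and M = P·diag(−3, 2)·P⁻¹.
Then M⁵ = P·diag(−243, 32)·P⁻¹ = [[−729, −160], [243, 64]] · [[2, 5], [1, 3]] = [[−1618, −4125], [550, 1407]].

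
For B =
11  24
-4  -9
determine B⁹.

[[59051, 118104], [-19684, -39369]]

tr B = 2 and det B = -3, so the characteristic polynomial is λ² − (2)λ + (-3) with roots 3 and -1.
Eigenvectors give P = [[3, 2], [-1, -1]] with P⁻¹ = [[1, 2], [-1, -3]], and B = P·diag(3, -1)·P⁻¹.
Then B⁹ = P·diag(19683, -1)·P⁻¹ = [[59049, -2], [-19683, 1]] · [[1, 2], [-1, -3]] = [[59051, 118104], [-19684, -39369]].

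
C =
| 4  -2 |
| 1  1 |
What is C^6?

tr C = 5 and det C = 6, so the characteristic polynomial is λ² − (5)λ + (6) with roots 3 and 2.
Eigenvectors give P = [[2, 1], [1, 1]] with P⁻¹ = [[1, -1], [-1, 2]], and C = P·diag(3, 2)·P⁻¹.
Then C^6 = P·diag(729, 64)·P⁻¹ = [[1458, 64], [729, 64]] · [[1, -1], [-1, 2]] = [[1394, -1330], [665, -601]].

[[1394, -1330], [665, -601]]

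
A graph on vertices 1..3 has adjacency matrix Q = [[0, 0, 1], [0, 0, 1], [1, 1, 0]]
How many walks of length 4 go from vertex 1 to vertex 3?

The number of length-4 walks from vertex 1 to vertex 3 is entry (1,3) of Q⁴, where Q is the adjacency matrix.
Q² = [[1, 1, 0], [1, 1, 0], [0, 0, 2]]
Q³ = [[0, 0, 2], [0, 0, 2], [2, 2, 0]]
Q⁴ = [[2, 2, 0], [2, 2, 0], [0, 0, 4]]

0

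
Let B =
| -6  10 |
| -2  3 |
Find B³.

[[-36, 70], [-14, 27]]

tr B = -3 and det B = 2, so the characteristic polynomial is λ² − (-3)λ + (2) with roots -1 and -2.
Eigenvectors give P = [[2, -5], [1, -2]] with P⁻¹ = [[-2, 5], [-1, 2]], and B = P·diag(-1, -2)·P⁻¹.
Then B³ = P·diag(-1, -8)·P⁻¹ = [[-2, 40], [-1, 16]] · [[-2, 5], [-1, 2]] = [[-36, 70], [-14, 27]].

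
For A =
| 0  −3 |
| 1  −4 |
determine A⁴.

A² = [[−3, 12], [−4, 13]]
A³ = [[12, −39], [13, −40]]
A⁴ = [[−39, 120], [−40, 121]]

[[−39, 120], [−40, 121]]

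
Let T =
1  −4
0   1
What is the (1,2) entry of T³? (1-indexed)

T = I + N where N = [[0, −4], [0, 0]] is strictly upper-triangular, so N² = 0.
(I + N)³ = I + 3·N = [[1, −12], [0, 1]].

−12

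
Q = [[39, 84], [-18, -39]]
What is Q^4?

[[81, 0], [0, 81]]

tr Q = 0 and det Q = -9, so the characteristic polynomial is λ² − (0)λ + (-9) with roots 3 and -3.
Eigenvectors give P = [[7, -2], [-3, 1]] with P⁻¹ = [[1, 2], [3, 7]], and Q = P·diag(3, -3)·P⁻¹.
Then Q^4 = P·diag(81, 81)·P⁻¹ = [[567, -162], [-243, 81]] · [[1, 2], [3, 7]] = [[81, 0], [0, 81]].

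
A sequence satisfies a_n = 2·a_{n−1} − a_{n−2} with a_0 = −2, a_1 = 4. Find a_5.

28

With companion matrix C = [[2, −1], [1, 0]], [a_n, a_{n−1}]ᵀ = C·[a_{n−1}, a_{n−2}]ᵀ, so [a_5, a_4]ᵀ = C⁴·[a_1, a_0]ᵀ.
C⁴ = [[5, −4], [4, −3]], giving [a_5, a_4]ᵀ = [[28], [22]].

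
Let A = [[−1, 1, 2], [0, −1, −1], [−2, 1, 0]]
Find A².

[[−3, 0, −3], [2, 0, 1], [2, −3, −5]]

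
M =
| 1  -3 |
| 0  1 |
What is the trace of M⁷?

M = I + N where N = [[0, -3], [0, 0]] is strictly upper-triangular, so N² = 0.
(I + N)⁷ = I + 7·N = [[1, -21], [0, 1]].

2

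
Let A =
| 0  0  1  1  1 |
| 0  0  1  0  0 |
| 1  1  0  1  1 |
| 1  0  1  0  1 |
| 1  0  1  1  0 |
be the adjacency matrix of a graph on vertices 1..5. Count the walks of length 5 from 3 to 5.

72

The number of length-5 walks from vertex 3 to vertex 5 is entry (3,5) of A^5, where A is the adjacency matrix.
A^2 = [[3, 1, 2, 2, 2], [1, 1, 0, 1, 1], [2, 0, 4, 2, 2], [2, 1, 2, 3, 2], [2, 1, 2, 2, 3]]
A^3 = [[6, 2, 8, 7, 7], [2, 0, 4, 2, 2], [8, 4, 6, 8, 8], [7, 2, 8, 6, 7], [7, 2, 8, 7, 6]]
A^4 = [[22, 8, 22, 21, 21], [8, 4, 6, 8, 8], [22, 6, 28, 22, 22], [21, 8, 22, 22, 21], [21, 8, 22, 21, 22]]
A^5 = [[64, 22, 72, 65, 65], [22, 6, 28, 22, 22], [72, 28, 72, 72, 72], [65, 22, 72, 64, 65], [65, 22, 72, 65, 64]]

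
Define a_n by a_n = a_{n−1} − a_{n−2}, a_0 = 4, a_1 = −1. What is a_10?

1

With companion matrix B = [[1, −1], [1, 0]], [a_n, a_{n−1}]ᵀ = B·[a_{n−1}, a_{n−2}]ᵀ, so [a_10, a_9]ᵀ = B⁹·[a_1, a_0]ᵀ.
B⁹ = [[−1, 0], [0, −1]], giving [a_10, a_9]ᵀ = [[1], [−4]].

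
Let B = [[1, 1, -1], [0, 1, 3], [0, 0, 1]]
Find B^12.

B = I + N where N = [[0, 1, -1], [0, 0, 3], [0, 0, 0]] is strictly upper-triangular, so N^3 = 0.
(I + N)^12 = I + 12·N + 66·N^2 = [[1, 12, 186], [0, 1, 36], [0, 0, 1]].

[[1, 12, 186], [0, 1, 36], [0, 0, 1]]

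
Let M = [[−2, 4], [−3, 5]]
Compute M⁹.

tr M = 3 and det M = 2, so the characteristic polynomial is λ² − (3)λ + (2) with roots 1 and 2.
Eigenvectors give P = [[−4, −1], [−3, −1]] with P⁻¹ = [[−1, 1], [3, −4]], and M = P·diag(1, 2)·P⁻¹.
Then M⁹ = P·diag(1, 512)·P⁻¹ = [[−4, −512], [−3, −512]] · [[−1, 1], [3, −4]] = [[−1532, 2044], [−1533, 2045]].

[[−1532, 2044], [−1533, 2045]]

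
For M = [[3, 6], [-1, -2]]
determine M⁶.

M² = M (a projection; rank 1, trace 1), so M⁶ = M.

[[3, 6], [-1, -2]]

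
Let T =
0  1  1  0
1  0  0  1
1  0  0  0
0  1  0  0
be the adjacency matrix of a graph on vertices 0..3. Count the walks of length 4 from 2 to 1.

The number of length-4 walks from vertex 2 to vertex 1 is entry (2,1) of T⁴, where T is the adjacency matrix.
T² = [[2, 0, 0, 1], [0, 2, 1, 0], [0, 1, 1, 0], [1, 0, 0, 1]]
T³ = [[0, 3, 2, 0], [3, 0, 0, 2], [2, 0, 0, 1], [0, 2, 1, 0]]
T⁴ = [[5, 0, 0, 3], [0, 5, 3, 0], [0, 3, 2, 0], [3, 0, 0, 2]]

3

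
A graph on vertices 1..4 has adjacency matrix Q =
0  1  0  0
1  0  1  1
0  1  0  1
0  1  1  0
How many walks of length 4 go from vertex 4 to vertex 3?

The number of length-4 walks from vertex 4 to vertex 3 is entry (4,3) of Q^4, where Q is the adjacency matrix.
Q^2 = [[1, 0, 1, 1], [0, 3, 1, 1], [1, 1, 2, 1], [1, 1, 1, 2]]
Q^3 = [[0, 3, 1, 1], [3, 2, 4, 4], [1, 4, 2, 3], [1, 4, 3, 2]]
Q^4 = [[3, 2, 4, 4], [2, 11, 6, 6], [4, 6, 7, 6], [4, 6, 6, 7]]

6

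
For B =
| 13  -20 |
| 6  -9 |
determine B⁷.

tr B = 4 and det B = 3, so the characteristic polynomial is λ² − (4)λ + (3) with roots 1 and 3.
Eigenvectors give P = [[-5, 2], [-3, 1]] with P⁻¹ = [[1, -2], [3, -5]], and B = P·diag(1, 3)·P⁻¹.
Then B⁷ = P·diag(1, 2187)·P⁻¹ = [[-5, 4374], [-3, 2187]] · [[1, -2], [3, -5]] = [[13117, -21860], [6558, -10929]].

[[13117, -21860], [6558, -10929]]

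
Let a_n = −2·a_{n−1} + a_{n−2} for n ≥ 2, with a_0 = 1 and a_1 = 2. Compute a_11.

With companion matrix M = [[−2, 1], [1, 0]], [a_n, a_{n−1}]ᵀ = M·[a_{n−1}, a_{n−2}]ᵀ, so [a_11, a_10]ᵀ = M^10·[a_1, a_0]ᵀ.
M^10 = [[5741, −2378], [−2378, 985]], giving [a_11, a_10]ᵀ = [[9104], [−3771]].

9104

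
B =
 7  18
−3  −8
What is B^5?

[[67, 198], [−33, −98]]

tr B = −1 and det B = −2, so the characteristic polynomial is λ² − (−1)λ + (−2) with roots 1 and −2.
Eigenvectors give P = [[3, −2], [−1, 1]] with P⁻¹ = [[1, 2], [1, 3]], and B = P·diag(1, −2)·P⁻¹.
Then B^5 = P·diag(1, −32)·P⁻¹ = [[3, 64], [−1, −32]] · [[1, 2], [1, 3]] = [[67, 198], [−33, −98]].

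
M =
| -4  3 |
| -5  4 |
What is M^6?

[[1, 0], [0, 1]]

M² = I (check: tr M = 0 and det M = -1), so M^6 = I since 6 is even.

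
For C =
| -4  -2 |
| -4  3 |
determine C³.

C² = [[24, 2], [4, 17]]
C³ = [[-104, -42], [-84, 43]]

[[-104, -42], [-84, 43]]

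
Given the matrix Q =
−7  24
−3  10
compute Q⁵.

tr Q = 3 and det Q = 2, so the characteristic polynomial is λ² − (3)λ + (2) with roots 2 and 1.
Eigenvectors give P = [[−8, 3], [−3, 1]] with P⁻¹ = [[1, −3], [3, −8]], and Q = P·diag(2, 1)·P⁻¹.
Then Q⁵ = P·diag(32, 1)·P⁻¹ = [[−256, 3], [−96, 1]] · [[1, −3], [3, −8]] = [[−247, 744], [−93, 280]].

[[−247, 744], [−93, 280]]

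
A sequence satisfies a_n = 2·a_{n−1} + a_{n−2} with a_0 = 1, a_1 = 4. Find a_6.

With companion matrix B = [[2, 1], [1, 0]], [a_n, a_{n−1}]ᵀ = B·[a_{n−1}, a_{n−2}]ᵀ, so [a_6, a_5]ᵀ = B^5·[a_1, a_0]ᵀ.
B^5 = [[70, 29], [29, 12]], giving [a_6, a_5]ᵀ = [[309], [128]].

309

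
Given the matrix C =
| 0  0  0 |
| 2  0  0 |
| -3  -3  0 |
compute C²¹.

[[0, 0, 0], [0, 0, 0], [0, 0, 0]]

C is strictly triangular, hence nilpotent: C³ = 0, so C²¹ = 0.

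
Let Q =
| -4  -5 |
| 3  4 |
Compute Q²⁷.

[[-4, -5], [3, 4]]

Q² = I (check: tr Q = 0 and det Q = -1), so Q²⁷ = Q since 27 is odd.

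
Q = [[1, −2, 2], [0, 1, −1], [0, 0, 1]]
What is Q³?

Q = I + N where N = [[0, −2, 2], [0, 0, −1], [0, 0, 0]] is strictly upper-triangular, so N³ = 0.
(I + N)³ = I + 3·N + 3·N² = [[1, −6, 12], [0, 1, −3], [0, 0, 1]].

[[1, −6, 12], [0, 1, −3], [0, 0, 1]]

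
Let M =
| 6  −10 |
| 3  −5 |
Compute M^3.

[[6, −10], [3, −5]]

M² = M (a projection; rank 1, trace 1), so M^3 = M.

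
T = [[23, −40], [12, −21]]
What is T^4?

tr T = 2 and det T = −3, so the characteristic polynomial is λ² − (2)λ + (−3) with roots −1 and 3.
Eigenvectors give P = [[−5, 2], [−3, 1]] with P⁻¹ = [[1, −2], [3, −5]], and T = P·diag(−1, 3)·P⁻¹.
Then T^4 = P·diag(1, 81)·P⁻¹ = [[−5, 162], [−3, 81]] · [[1, −2], [3, −5]] = [[481, −800], [240, −399]].

[[481, −800], [240, −399]]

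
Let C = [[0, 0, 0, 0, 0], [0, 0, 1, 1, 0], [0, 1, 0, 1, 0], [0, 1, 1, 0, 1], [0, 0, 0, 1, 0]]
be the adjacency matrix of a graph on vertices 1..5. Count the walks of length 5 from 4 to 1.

The number of length-5 walks from vertex 4 to vertex 1 is entry (4,1) of C^5, where C is the adjacency matrix.
C^2 = [[0, 0, 0, 0, 0], [0, 2, 1, 1, 1], [0, 1, 2, 1, 1], [0, 1, 1, 3, 0], [0, 1, 1, 0, 1]]
C^3 = [[0, 0, 0, 0, 0], [0, 2, 3, 4, 1], [0, 3, 2, 4, 1], [0, 4, 4, 2, 3], [0, 1, 1, 3, 0]]
C^4 = [[0, 0, 0, 0, 0], [0, 7, 6, 6, 4], [0, 6, 7, 6, 4], [0, 6, 6, 11, 2], [0, 4, 4, 2, 3]]
C^5 = [[0, 0, 0, 0, 0], [0, 12, 13, 17, 6], [0, 13, 12, 17, 6], [0, 17, 17, 14, 11], [0, 6, 6, 11, 2]]

0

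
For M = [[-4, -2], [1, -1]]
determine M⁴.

[[146, 130], [-65, -49]]

tr M = -5 and det M = 6, so the characteristic polynomial is λ² − (-5)λ + (6) with roots -2 and -3.
Eigenvectors give P = [[1, 2], [-1, -1]] with P⁻¹ = [[-1, -2], [1, 1]], and M = P·diag(-2, -3)·P⁻¹.
Then M⁴ = P·diag(16, 81)·P⁻¹ = [[16, 162], [-16, -81]] · [[-1, -2], [1, 1]] = [[146, 130], [-65, -49]].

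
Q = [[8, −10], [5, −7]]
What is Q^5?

tr Q = 1 and det Q = −6, so the characteristic polynomial is λ² − (1)λ + (−6) with roots 3 and −2.
Eigenvectors give P = [[2, 1], [1, 1]] with P⁻¹ = [[1, −1], [−1, 2]], and Q = P·diag(3, −2)·P⁻¹.
Then Q^5 = P·diag(243, −32)·P⁻¹ = [[486, −32], [243, −32]] · [[1, −1], [−1, 2]] = [[518, −550], [275, −307]].

[[518, −550], [275, −307]]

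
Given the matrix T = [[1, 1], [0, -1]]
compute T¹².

[[1, 0], [0, 1]]

T² = I (check: tr T = 0 and det T = -1), so T¹² = I since 12 is even.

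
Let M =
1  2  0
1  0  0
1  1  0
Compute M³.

M² = [[3, 2, 0], [1, 2, 0], [2, 2, 0]]
M³ = [[5, 6, 0], [3, 2, 0], [4, 4, 0]]

[[5, 6, 0], [3, 2, 0], [4, 4, 0]]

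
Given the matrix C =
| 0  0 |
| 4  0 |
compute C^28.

C is strictly triangular, hence nilpotent: C^2 = 0, so C^28 = 0.

[[0, 0], [0, 0]]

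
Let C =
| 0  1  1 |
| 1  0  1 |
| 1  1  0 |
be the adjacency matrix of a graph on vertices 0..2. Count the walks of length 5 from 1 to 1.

10

The number of length-5 walks from vertex 1 to vertex 1 is entry (1,1) of C^5, where C is the adjacency matrix.
C^2 = [[2, 1, 1], [1, 2, 1], [1, 1, 2]]
C^3 = [[2, 3, 3], [3, 2, 3], [3, 3, 2]]
C^4 = [[6, 5, 5], [5, 6, 5], [5, 5, 6]]
C^5 = [[10, 11, 11], [11, 10, 11], [11, 11, 10]]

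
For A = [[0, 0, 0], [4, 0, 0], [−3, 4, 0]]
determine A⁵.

[[0, 0, 0], [0, 0, 0], [0, 0, 0]]

A is strictly triangular, hence nilpotent: A³ = 0, so A⁵ = 0.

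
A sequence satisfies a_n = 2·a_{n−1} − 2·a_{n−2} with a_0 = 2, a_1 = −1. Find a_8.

With companion matrix Q = [[2, −2], [1, 0]], [a_n, a_{n−1}]ᵀ = Q·[a_{n−1}, a_{n−2}]ᵀ, so [a_8, a_7]ᵀ = Q⁷·[a_1, a_0]ᵀ.
Q⁷ = [[0, 16], [−8, 16]], giving [a_8, a_7]ᵀ = [[32], [40]].

32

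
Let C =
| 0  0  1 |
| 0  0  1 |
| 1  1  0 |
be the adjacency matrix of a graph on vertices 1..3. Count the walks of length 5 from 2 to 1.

0

The number of length-5 walks from vertex 2 to vertex 1 is entry (2,1) of C^5, where C is the adjacency matrix.
C^2 = [[1, 1, 0], [1, 1, 0], [0, 0, 2]]
C^3 = [[0, 0, 2], [0, 0, 2], [2, 2, 0]]
C^4 = [[2, 2, 0], [2, 2, 0], [0, 0, 4]]
C^5 = [[0, 0, 4], [0, 0, 4], [4, 4, 0]]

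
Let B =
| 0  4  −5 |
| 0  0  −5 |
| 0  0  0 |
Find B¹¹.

[[0, 0, 0], [0, 0, 0], [0, 0, 0]]

B is strictly triangular, hence nilpotent: B³ = 0, so B¹¹ = 0.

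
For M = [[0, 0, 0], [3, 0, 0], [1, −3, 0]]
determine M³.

[[0, 0, 0], [0, 0, 0], [0, 0, 0]]

M is strictly triangular, hence nilpotent: M³ = 0, so M³ = 0.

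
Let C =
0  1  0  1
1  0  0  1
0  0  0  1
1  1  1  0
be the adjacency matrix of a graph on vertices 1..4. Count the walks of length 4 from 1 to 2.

The number of length-4 walks from vertex 1 to vertex 2 is entry (1,2) of C⁴, where C is the adjacency matrix.
C² = [[2, 1, 1, 1], [1, 2, 1, 1], [1, 1, 1, 0], [1, 1, 0, 3]]
C³ = [[2, 3, 1, 4], [3, 2, 1, 4], [1, 1, 0, 3], [4, 4, 3, 2]]
C⁴ = [[7, 6, 4, 6], [6, 7, 4, 6], [4, 4, 3, 2], [6, 6, 2, 11]]

6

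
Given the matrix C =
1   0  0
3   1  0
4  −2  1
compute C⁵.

C = I + N where N = [[0, 0, 0], [3, 0, 0], [4, −2, 0]] is strictly lower-triangular, so N³ = 0.
(I + N)⁵ = I + 5·N + 10·N² = [[1, 0, 0], [15, 1, 0], [−40, −10, 1]].

[[1, 0, 0], [15, 1, 0], [−40, −10, 1]]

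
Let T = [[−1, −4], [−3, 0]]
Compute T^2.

[[13, 4], [3, 12]]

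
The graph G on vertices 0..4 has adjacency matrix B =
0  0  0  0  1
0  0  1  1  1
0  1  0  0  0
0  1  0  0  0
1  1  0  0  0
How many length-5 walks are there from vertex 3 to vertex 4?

0

The number of length-5 walks from vertex 3 to vertex 4 is entry (3,4) of B⁵, where B is the adjacency matrix.
B² = [[1, 1, 0, 0, 0], [1, 3, 0, 0, 0], [0, 0, 1, 1, 1], [0, 0, 1, 1, 1], [0, 0, 1, 1, 2]]
B³ = [[0, 0, 1, 1, 2], [0, 0, 3, 3, 4], [1, 3, 0, 0, 0], [1, 3, 0, 0, 0], [2, 4, 0, 0, 0]]
B⁴ = [[2, 4, 0, 0, 0], [4, 10, 0, 0, 0], [0, 0, 3, 3, 4], [0, 0, 3, 3, 4], [0, 0, 4, 4, 6]]
B⁵ = [[0, 0, 4, 4, 6], [0, 0, 10, 10, 14], [4, 10, 0, 0, 0], [4, 10, 0, 0, 0], [6, 14, 0, 0, 0]]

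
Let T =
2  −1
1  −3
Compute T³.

T² = [[3, 1], [−1, 8]]
T³ = [[7, −6], [6, −23]]

[[7, −6], [6, −23]]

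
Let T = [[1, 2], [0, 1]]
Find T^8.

[[1, 16], [0, 1]]

T = I + N where N = [[0, 2], [0, 0]] is strictly upper-triangular, so N^2 = 0.
(I + N)^8 = I + 8·N = [[1, 16], [0, 1]].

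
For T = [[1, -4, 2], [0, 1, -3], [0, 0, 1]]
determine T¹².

T = I + N where N = [[0, -4, 2], [0, 0, -3], [0, 0, 0]] is strictly upper-triangular, so N³ = 0.
(I + N)¹² = I + 12·N + 66·N² = [[1, -48, 816], [0, 1, -36], [0, 0, 1]].

[[1, -48, 816], [0, 1, -36], [0, 0, 1]]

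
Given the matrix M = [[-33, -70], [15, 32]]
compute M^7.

[[-16077, -32410], [6945, 14018]]

tr M = -1 and det M = -6, so the characteristic polynomial is λ² − (-1)λ + (-6) with roots -3 and 2.
Eigenvectors give P = [[7, -2], [-3, 1]] with P⁻¹ = [[1, 2], [3, 7]], and M = P·diag(-3, 2)·P⁻¹.
Then M^7 = P·diag(-2187, 128)·P⁻¹ = [[-15309, -256], [6561, 128]] · [[1, 2], [3, 7]] = [[-16077, -32410], [6945, 14018]].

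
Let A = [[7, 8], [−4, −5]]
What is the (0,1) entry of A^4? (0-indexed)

160

tr A = 2 and det A = −3, so the characteristic polynomial is λ² − (2)λ + (−3) with roots −1 and 3.
Eigenvectors give P = [[−1, −2], [1, 1]] with P⁻¹ = [[1, 2], [−1, −1]], and A = P·diag(−1, 3)·P⁻¹.
Then A^4 = P·diag(1, 81)·P⁻¹ = [[−1, −162], [1, 81]] · [[1, 2], [−1, −1]] = [[161, 160], [−80, −79]].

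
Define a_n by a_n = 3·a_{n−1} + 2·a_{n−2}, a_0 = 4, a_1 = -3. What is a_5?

With companion matrix A = [[3, 2], [1, 0]], [a_n, a_{n−1}]ᵀ = A·[a_{n−1}, a_{n−2}]ᵀ, so [a_5, a_4]ᵀ = A⁴·[a_1, a_0]ᵀ.
A⁴ = [[139, 78], [39, 22]], giving [a_5, a_4]ᵀ = [[-105], [-29]].

-105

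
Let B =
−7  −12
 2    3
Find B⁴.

[[241, 480], [−80, −159]]

tr B = −4 and det B = 3, so the characteristic polynomial is λ² − (−4)λ + (3) with roots −3 and −1.
Eigenvectors give P = [[−3, −2], [1, 1]] with P⁻¹ = [[−1, −2], [1, 3]], and B = P·diag(−3, −1)·P⁻¹.
Then B⁴ = P·diag(81, 1)·P⁻¹ = [[−243, −2], [81, 1]] · [[−1, −2], [1, 3]] = [[241, 480], [−80, −159]].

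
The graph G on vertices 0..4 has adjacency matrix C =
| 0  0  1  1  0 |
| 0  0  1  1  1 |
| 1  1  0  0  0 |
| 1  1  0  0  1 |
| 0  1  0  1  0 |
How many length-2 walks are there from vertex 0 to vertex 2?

The number of length-2 walks from vertex 0 to vertex 2 is entry (0,2) of C², where C is the adjacency matrix.
C² = [[2, 2, 0, 0, 1], [2, 3, 0, 1, 1], [0, 0, 2, 2, 1], [0, 1, 2, 3, 1], [1, 1, 1, 1, 2]]

0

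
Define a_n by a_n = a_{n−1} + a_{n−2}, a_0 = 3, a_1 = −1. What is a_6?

7

With companion matrix C = [[1, 1], [1, 0]], [a_n, a_{n−1}]ᵀ = C·[a_{n−1}, a_{n−2}]ᵀ, so [a_6, a_5]ᵀ = C⁵·[a_1, a_0]ᵀ.
C⁵ = [[8, 5], [5, 3]], giving [a_6, a_5]ᵀ = [[7], [4]].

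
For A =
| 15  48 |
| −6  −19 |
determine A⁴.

tr A = −4 and det A = 3, so the characteristic polynomial is λ² − (−4)λ + (3) with roots −3 and −1.
Eigenvectors give P = [[−8, −3], [3, 1]] with P⁻¹ = [[1, 3], [−3, −8]], and A = P·diag(−3, −1)·P⁻¹.
Then A⁴ = P·diag(81, 1)·P⁻¹ = [[−648, −3], [243, 1]] · [[1, 3], [−3, −8]] = [[−639, −1920], [240, 721]].

[[−639, −1920], [240, 721]]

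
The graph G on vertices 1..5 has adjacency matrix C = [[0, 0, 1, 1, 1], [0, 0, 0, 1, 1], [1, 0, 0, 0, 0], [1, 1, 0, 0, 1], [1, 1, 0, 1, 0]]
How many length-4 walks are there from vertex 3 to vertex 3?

The number of length-4 walks from vertex 3 to vertex 3 is entry (3,3) of C⁴, where C is the adjacency matrix.
C² = [[3, 2, 0, 1, 1], [2, 2, 0, 1, 1], [0, 0, 1, 1, 1], [1, 1, 1, 3, 2], [1, 1, 1, 2, 3]]
C³ = [[2, 2, 3, 6, 6], [2, 2, 2, 5, 5], [3, 2, 0, 1, 1], [6, 5, 1, 4, 5], [6, 5, 1, 5, 4]]
C⁴ = [[15, 12, 2, 10, 10], [12, 10, 2, 9, 9], [2, 2, 3, 6, 6], [10, 9, 6, 16, 15], [10, 9, 6, 15, 16]]

3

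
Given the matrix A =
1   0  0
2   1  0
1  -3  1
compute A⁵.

A = I + N where N = [[0, 0, 0], [2, 0, 0], [1, -3, 0]] is strictly lower-triangular, so N³ = 0.
(I + N)⁵ = I + 5·N + 10·N² = [[1, 0, 0], [10, 1, 0], [-55, -15, 1]].

[[1, 0, 0], [10, 1, 0], [-55, -15, 1]]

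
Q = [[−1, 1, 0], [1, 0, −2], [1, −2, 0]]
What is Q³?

[[−5, 6, 2], [8, −3, −10], [8, −11, −2]]

Q² = [[2, −1, −2], [−3, 5, 0], [−3, 1, 4]]
Q³ = [[−5, 6, 2], [8, −3, −10], [8, −11, −2]]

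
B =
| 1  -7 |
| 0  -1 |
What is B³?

[[1, -7], [0, -1]]

B² = I (check: tr B = 0 and det B = -1), so B³ = B since 3 is odd.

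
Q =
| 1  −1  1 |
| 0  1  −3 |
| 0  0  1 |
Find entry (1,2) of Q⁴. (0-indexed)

Q = I + N where N = [[0, −1, 1], [0, 0, −3], [0, 0, 0]] is strictly upper-triangular, so N³ = 0.
(I + N)⁴ = I + 4·N + 6·N² = [[1, −4, 22], [0, 1, −12], [0, 0, 1]].

−12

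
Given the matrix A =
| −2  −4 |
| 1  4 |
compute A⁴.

A² = [[0, −8], [2, 12]]
A³ = [[−8, −32], [8, 40]]
A⁴ = [[−16, −96], [24, 128]]

[[−16, −96], [24, 128]]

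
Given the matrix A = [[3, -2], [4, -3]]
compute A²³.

A² = I (check: tr A = 0 and det A = -1), so A²³ = A since 23 is odd.

[[3, -2], [4, -3]]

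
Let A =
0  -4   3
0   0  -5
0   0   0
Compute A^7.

[[0, 0, 0], [0, 0, 0], [0, 0, 0]]

A is strictly triangular, hence nilpotent: A^3 = 0, so A^7 = 0.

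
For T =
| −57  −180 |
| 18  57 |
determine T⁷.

tr T = 0 and det T = −9, so the characteristic polynomial is λ² − (0)λ + (−9) with roots −3 and 3.
Eigenvectors give P = [[−10, −3], [3, 1]] with P⁻¹ = [[−1, −3], [3, 10]], and T = P·diag(−3, 3)·P⁻¹.
Then T⁷ = P·diag(−2187, 2187)·P⁻¹ = [[21870, −6561], [−6561, 2187]] · [[−1, −3], [3, 10]] = [[−41553, −131220], [13122, 41553]].

[[−41553, −131220], [13122, 41553]]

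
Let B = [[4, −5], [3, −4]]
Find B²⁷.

[[4, −5], [3, −4]]

B² = I (check: tr B = 0 and det B = −1), so B²⁷ = B since 27 is odd.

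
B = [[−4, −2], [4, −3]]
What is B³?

B² = [[8, 14], [−28, 1]]
B³ = [[24, −58], [116, 53]]

[[24, −58], [116, 53]]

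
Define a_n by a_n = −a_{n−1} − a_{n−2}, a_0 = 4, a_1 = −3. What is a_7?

−3

With companion matrix C = [[−1, −1], [1, 0]], [a_n, a_{n−1}]ᵀ = C·[a_{n−1}, a_{n−2}]ᵀ, so [a_7, a_6]ᵀ = C^6·[a_1, a_0]ᵀ.
C^6 = [[1, 0], [0, 1]], giving [a_7, a_6]ᵀ = [[−3], [4]].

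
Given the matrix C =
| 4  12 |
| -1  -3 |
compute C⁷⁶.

[[4, 12], [-1, -3]]

C² = C (a projection; rank 1, trace 1), so C⁷⁶ = C.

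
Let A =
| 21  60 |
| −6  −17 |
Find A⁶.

tr A = 4 and det A = 3, so the characteristic polynomial is λ² − (4)λ + (3) with roots 1 and 3.
Eigenvectors give P = [[−3, 10], [1, −3]] with P⁻¹ = [[3, 10], [1, 3]], and A = P·diag(1, 3)·P⁻¹.
Then A⁶ = P·diag(1, 729)·P⁻¹ = [[−3, 7290], [1, −2187]] · [[3, 10], [1, 3]] = [[7281, 21840], [−2184, −6551]].

[[7281, 21840], [−2184, −6551]]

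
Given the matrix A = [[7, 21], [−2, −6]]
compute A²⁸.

[[7, 21], [−2, −6]]

A² = A (a projection; rank 1, trace 1), so A²⁸ = A.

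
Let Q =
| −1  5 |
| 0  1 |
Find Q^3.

[[−1, 5], [0, 1]]

Q² = I (check: tr Q = 0 and det Q = −1), so Q^3 = Q since 3 is odd.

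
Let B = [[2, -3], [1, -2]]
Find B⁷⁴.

B² = I (check: tr B = 0 and det B = -1), so B⁷⁴ = I since 74 is even.

[[1, 0], [0, 1]]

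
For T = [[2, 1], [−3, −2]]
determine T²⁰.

[[1, 0], [0, 1]]

T² = I (check: tr T = 0 and det T = −1), so T²⁰ = I since 20 is even.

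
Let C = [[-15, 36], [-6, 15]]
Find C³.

[[-135, 324], [-54, 135]]

tr C = 0 and det C = -9, so the characteristic polynomial is λ² − (0)λ + (-9) with roots -3 and 3.
Eigenvectors give P = [[3, -2], [1, -1]] with P⁻¹ = [[1, -2], [1, -3]], and C = P·diag(-3, 3)·P⁻¹.
Then C³ = P·diag(-27, 27)·P⁻¹ = [[-81, -54], [-27, -27]] · [[1, -2], [1, -3]] = [[-135, 324], [-54, 135]].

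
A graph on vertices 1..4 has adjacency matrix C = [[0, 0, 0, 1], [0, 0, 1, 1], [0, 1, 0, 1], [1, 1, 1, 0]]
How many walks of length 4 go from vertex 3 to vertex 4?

6

The number of length-4 walks from vertex 3 to vertex 4 is entry (3,4) of C⁴, where C is the adjacency matrix.
C² = [[1, 1, 1, 0], [1, 2, 1, 1], [1, 1, 2, 1], [0, 1, 1, 3]]
C³ = [[0, 1, 1, 3], [1, 2, 3, 4], [1, 3, 2, 4], [3, 4, 4, 2]]
C⁴ = [[3, 4, 4, 2], [4, 7, 6, 6], [4, 6, 7, 6], [2, 6, 6, 11]]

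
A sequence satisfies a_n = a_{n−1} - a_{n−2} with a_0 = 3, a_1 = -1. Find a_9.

-3

With companion matrix B = [[1, -1], [1, 0]], [a_n, a_{n−1}]ᵀ = B·[a_{n−1}, a_{n−2}]ᵀ, so [a_9, a_8]ᵀ = B⁸·[a_1, a_0]ᵀ.
B⁸ = [[0, -1], [1, -1]], giving [a_9, a_8]ᵀ = [[-3], [-4]].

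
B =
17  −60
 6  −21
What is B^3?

tr B = −4 and det B = 3, so the characteristic polynomial is λ² − (−4)λ + (3) with roots −3 and −1.
Eigenvectors give P = [[3, 10], [1, 3]] with P⁻¹ = [[−3, 10], [1, −3]], and B = P·diag(−3, −1)·P⁻¹.
Then B^3 = P·diag(−27, −1)·P⁻¹ = [[−81, −10], [−27, −3]] · [[−3, 10], [1, −3]] = [[233, −780], [78, −261]].

[[233, −780], [78, −261]]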